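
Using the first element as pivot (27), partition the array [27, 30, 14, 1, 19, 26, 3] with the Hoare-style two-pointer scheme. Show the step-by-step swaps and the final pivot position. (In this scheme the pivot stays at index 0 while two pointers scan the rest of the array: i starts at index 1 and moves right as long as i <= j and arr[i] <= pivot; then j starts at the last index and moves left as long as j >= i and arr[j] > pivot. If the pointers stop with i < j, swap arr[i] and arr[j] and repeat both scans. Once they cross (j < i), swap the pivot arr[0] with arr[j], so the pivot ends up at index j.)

Hoare-style two-pointer partition with pivot = 27:

Initial array: [27, 30, 14, 1, 19, 26, 3]

Pointers start at i = 1, j = 6.
i stops at index 1 (arr[1]=30 > 27), j stops at index 6 (arr[6]=3 <= 27): swap arr[1] and arr[6], array becomes [27, 3, 14, 1, 19, 26, 30]
i ends at 6, j ends at 5: the pointers have crossed (j < i), so scanning stops.

Swap pivot arr[0] with arr[5] to place pivot at position 5: [26, 3, 14, 1, 19, 27, 30]
Pivot position: 5

After partitioning with pivot 27, the array becomes [26, 3, 14, 1, 19, 27, 30]. The pivot is placed at index 5. All elements to the left of the pivot are <= 27, and all elements to the right are > 27.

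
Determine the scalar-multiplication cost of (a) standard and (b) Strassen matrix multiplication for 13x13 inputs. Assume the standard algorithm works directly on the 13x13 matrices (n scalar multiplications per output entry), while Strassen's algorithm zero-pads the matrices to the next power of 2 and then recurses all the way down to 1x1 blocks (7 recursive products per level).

Matrix multiplication for 13x13 matrices:

Strassen's algorithm requires power-of-2 dimensions. Pad 13x13 to 16x16 (next power of 2).

Standard algorithm: 13^3 = 2197 multiplications
Strassen's algorithm: 7^(log2(16)) = 7^4 = 2401 multiplications
Difference: 2197 - 2401 = -204 (Strassen uses MORE here due to padding overhead — for small or just-over-power-of-2 n, padding can outweigh the per-level savings)

Standard: 2197 multiplications (13^3). Strassen: 2401 multiplications (7^4, after padding to 16x16). Strassen reduces 8 recursive multiplications to 7 at each level.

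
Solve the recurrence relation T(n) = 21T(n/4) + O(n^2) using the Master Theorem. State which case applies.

Master Theorem for T(n) = 21T(n/4) + O(n^2):

a = 21, b = 4, c = 2
log_b(a) = log_4(21) = 2.1962

Case 1: c = 2 < log_4(21) = 2.1962
T(n) = O(n^(log_4 21))

For T(n) = 21T(n/4) + O(n^2): log_4(21) = 2.1962. This is Case 1 of the Master Theorem (c < log_b(a), work dominated by leaves), giving O(n^(log_4 21)).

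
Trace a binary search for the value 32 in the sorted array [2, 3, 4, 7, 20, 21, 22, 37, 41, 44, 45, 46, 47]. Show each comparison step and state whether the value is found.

Binary search for 32 in [2, 3, 4, 7, 20, 21, 22, 37, 41, 44, 45, 46, 47]:

lo=0, hi=12, mid=6, arr[mid]=22 -> 22 < 32, search right half
lo=7, hi=12, mid=9, arr[mid]=44 -> 44 > 32, search left half
lo=7, hi=8, mid=7, arr[mid]=37 -> 37 > 32, search left half
lo=7 > hi=6, target 32 not found

Binary search determines that 32 is not in the array after 3 comparisons. The search space was exhausted without finding the target.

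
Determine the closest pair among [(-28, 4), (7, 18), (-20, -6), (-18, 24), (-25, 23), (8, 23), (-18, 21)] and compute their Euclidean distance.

Computing all pairwise distances among 7 points:

d((-28, 4), (7, 18)) = 37.6962
d((-28, 4), (-20, -6)) = 12.8062
d((-28, 4), (-18, 24)) = 22.3607
d((-28, 4), (-25, 23)) = 19.2354
d((-28, 4), (8, 23)) = 40.7063
d((-28, 4), (-18, 21)) = 19.7231
d((7, 18), (-20, -6)) = 36.1248
d((7, 18), (-18, 24)) = 25.7099
d((7, 18), (-25, 23)) = 32.3883
d((7, 18), (8, 23)) = 5.099
d((7, 18), (-18, 21)) = 25.1794
d((-20, -6), (-18, 24)) = 30.0666
d((-20, -6), (-25, 23)) = 29.4279
d((-20, -6), (8, 23)) = 40.3113
d((-20, -6), (-18, 21)) = 27.074
d((-18, 24), (-25, 23)) = 7.0711
d((-18, 24), (8, 23)) = 26.0192
d((-18, 24), (-18, 21)) = 3.0 <-- minimum
d((-25, 23), (8, 23)) = 33.0
d((-25, 23), (-18, 21)) = 7.2801
d((8, 23), (-18, 21)) = 26.0768

Closest pair: (-18, 24) and (-18, 21) with distance 3.0

The closest pair is (-18, 24) and (-18, 21) with Euclidean distance 3.0. For 7 points, brute-force pairwise comparison is shown above. For large n, the divide-and-conquer algorithm (sort by x, recurse on halves, check the dividing strip) achieves O(n log n).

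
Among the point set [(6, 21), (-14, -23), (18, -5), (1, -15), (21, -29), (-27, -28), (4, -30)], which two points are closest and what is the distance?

Computing all pairwise distances among 7 points:

d((6, 21), (-14, -23)) = 48.3322
d((6, 21), (18, -5)) = 28.6356
d((6, 21), (1, -15)) = 36.3456
d((6, 21), (21, -29)) = 52.2015
d((6, 21), (-27, -28)) = 59.0762
d((6, 21), (4, -30)) = 51.0392
d((-14, -23), (18, -5)) = 36.7151
d((-14, -23), (1, -15)) = 17.0
d((-14, -23), (21, -29)) = 35.5106
d((-14, -23), (-27, -28)) = 13.9284 <-- minimum
d((-14, -23), (4, -30)) = 19.3132
d((18, -5), (1, -15)) = 19.7231
d((18, -5), (21, -29)) = 24.1868
d((18, -5), (-27, -28)) = 50.5371
d((18, -5), (4, -30)) = 28.6531
d((1, -15), (21, -29)) = 24.4131
d((1, -15), (-27, -28)) = 30.8707
d((1, -15), (4, -30)) = 15.2971
d((21, -29), (-27, -28)) = 48.0104
d((21, -29), (4, -30)) = 17.0294
d((-27, -28), (4, -30)) = 31.0644

Closest pair: (-14, -23) and (-27, -28) with distance 13.9284

The closest pair is (-14, -23) and (-27, -28) with Euclidean distance 13.9284. For 7 points, brute-force pairwise comparison is shown above. For large n, the divide-and-conquer algorithm (sort by x, recurse on halves, check the dividing strip) achieves O(n log n).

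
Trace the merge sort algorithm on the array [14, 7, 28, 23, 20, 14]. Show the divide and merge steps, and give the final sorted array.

Merge sort trace:

Split: [14, 7, 28, 23, 20, 14] -> [14, 7, 28] and [23, 20, 14]
  Split: [14, 7, 28] -> [14] and [7, 28]
    Split: [7, 28] -> [7] and [28]
    Merge: [7] + [28] -> [7, 28]
  Merge: [14] + [7, 28] -> [7, 14, 28]
  Split: [23, 20, 14] -> [23] and [20, 14]
    Split: [20, 14] -> [20] and [14]
    Merge: [20] + [14] -> [14, 20]
  Merge: [23] + [14, 20] -> [14, 20, 23]
Merge: [7, 14, 28] + [14, 20, 23] -> [7, 14, 14, 20, 23, 28]

Final sorted array: [7, 14, 14, 20, 23, 28]

The merge sort proceeds by recursively splitting the array and merging sorted halves.
After all merges, the sorted array is [7, 14, 14, 20, 23, 28].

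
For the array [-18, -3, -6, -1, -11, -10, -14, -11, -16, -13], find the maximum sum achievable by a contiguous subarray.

Using Kadane's algorithm on [-18, -3, -6, -1, -11, -10, -14, -11, -16, -13]:

Scanning through the array:
Position 1 (value -3): max_ending_here = -3, max_so_far = -3
Position 2 (value -6): max_ending_here = -6, max_so_far = -3
Position 3 (value -1): max_ending_here = -1, max_so_far = -1
Position 4 (value -11): max_ending_here = -11, max_so_far = -1
Position 5 (value -10): max_ending_here = -10, max_so_far = -1
Position 6 (value -14): max_ending_here = -14, max_so_far = -1
Position 7 (value -11): max_ending_here = -11, max_so_far = -1
Position 8 (value -16): max_ending_here = -16, max_so_far = -1
Position 9 (value -13): max_ending_here = -13, max_so_far = -1

Maximum subarray: [-1]
Maximum sum: -1

The maximum subarray is [-1] with sum -1. This subarray runs from index 3 to index 3.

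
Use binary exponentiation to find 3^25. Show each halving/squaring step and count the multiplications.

Computing 3^25 by squaring (build up from 3^1; each line after the first costs one multiplication):

3^1 = 3
3^2 = (3^1)^2 = 3^2 = 9
3^3 = 3 * 3^2 = 3 * 9 = 27
3^6 = (3^3)^2 = 27^2 = 729
3^12 = (3^6)^2 = 729^2 = 531441
3^24 = (3^12)^2 = 531441^2 = 282429536481
3^25 = 3 * 3^24 = 3 * 282429536481 = 847288609443

Result: 847288609443
Multiplications needed: 6 (6 lines after 3^1)

3^25 = 847288609443. Using exponentiation by squaring, this requires 6 multiplications. The key idea: if the exponent is even, square the half-power; if odd, multiply by the base once.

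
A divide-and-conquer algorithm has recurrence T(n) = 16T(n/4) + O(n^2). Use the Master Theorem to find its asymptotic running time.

Master Theorem for T(n) = 16T(n/4) + O(n^2):

a = 16, b = 4, c = 2
log_b(a) = log_4(16) = 2.0000

Case 2: c = 2 = log_4(16) = 2.0000
T(n) = O(n^2 log n) = O(n^2 log n)

For T(n) = 16T(n/4) + O(n^2): log_4(16) = 2.0000. This is Case 2 of the Master Theorem (c = log_b(a), equal work at all levels), giving O(n^2 log n).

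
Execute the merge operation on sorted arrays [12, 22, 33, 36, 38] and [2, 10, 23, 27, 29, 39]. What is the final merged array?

Merging process:

Compare 12 vs 2: take 2 from right. Merged: [2]
Compare 12 vs 10: take 10 from right. Merged: [2, 10]
Compare 12 vs 23: take 12 from left. Merged: [2, 10, 12]
Compare 22 vs 23: take 22 from left. Merged: [2, 10, 12, 22]
Compare 33 vs 23: take 23 from right. Merged: [2, 10, 12, 22, 23]
Compare 33 vs 27: take 27 from right. Merged: [2, 10, 12, 22, 23, 27]
Compare 33 vs 29: take 29 from right. Merged: [2, 10, 12, 22, 23, 27, 29]
Compare 33 vs 39: take 33 from left. Merged: [2, 10, 12, 22, 23, 27, 29, 33]
Compare 36 vs 39: take 36 from left. Merged: [2, 10, 12, 22, 23, 27, 29, 33, 36]
Compare 38 vs 39: take 38 from left. Merged: [2, 10, 12, 22, 23, 27, 29, 33, 36, 38]
Append remaining from right: [39]. Merged: [2, 10, 12, 22, 23, 27, 29, 33, 36, 38, 39]

Final merged array: [2, 10, 12, 22, 23, 27, 29, 33, 36, 38, 39]
Total comparisons: 10

The merged array is [2, 10, 12, 22, 23, 27, 29, 33, 36, 38, 39], requiring 10 comparisons. The merge step runs in O(n) time where n is the total number of elements.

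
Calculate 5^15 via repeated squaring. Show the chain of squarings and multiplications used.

Computing 5^15 by squaring (build up from 5^1; each line after the first costs one multiplication):

5^1 = 5
5^2 = (5^1)^2 = 5^2 = 25
5^3 = 5 * 5^2 = 5 * 25 = 125
5^6 = (5^3)^2 = 125^2 = 15625
5^7 = 5 * 5^6 = 5 * 15625 = 78125
5^14 = (5^7)^2 = 78125^2 = 6103515625
5^15 = 5 * 5^14 = 5 * 6103515625 = 30517578125

Result: 30517578125
Multiplications needed: 6 (6 lines after 5^1)

5^15 = 30517578125. Using exponentiation by squaring, this requires 6 multiplications. The key idea: if the exponent is even, square the half-power; if odd, multiply by the base once.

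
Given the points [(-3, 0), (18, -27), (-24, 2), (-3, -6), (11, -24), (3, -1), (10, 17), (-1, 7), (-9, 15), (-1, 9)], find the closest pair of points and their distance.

Computing all pairwise distances among 10 points:

d((-3, 0), (18, -27)) = 34.2053
d((-3, 0), (-24, 2)) = 21.095
d((-3, 0), (-3, -6)) = 6.0
d((-3, 0), (11, -24)) = 27.7849
d((-3, 0), (3, -1)) = 6.0828
d((-3, 0), (10, 17)) = 21.4009
d((-3, 0), (-1, 7)) = 7.2801
d((-3, 0), (-9, 15)) = 16.1555
d((-3, 0), (-1, 9)) = 9.2195
d((18, -27), (-24, 2)) = 51.0392
d((18, -27), (-3, -6)) = 29.6985
d((18, -27), (11, -24)) = 7.6158
d((18, -27), (3, -1)) = 30.0167
d((18, -27), (10, 17)) = 44.7214
d((18, -27), (-1, 7)) = 38.9487
d((18, -27), (-9, 15)) = 49.93
d((18, -27), (-1, 9)) = 40.7063
d((-24, 2), (-3, -6)) = 22.4722
d((-24, 2), (11, -24)) = 43.6005
d((-24, 2), (3, -1)) = 27.1662
d((-24, 2), (10, 17)) = 37.1618
d((-24, 2), (-1, 7)) = 23.5372
d((-24, 2), (-9, 15)) = 19.8494
d((-24, 2), (-1, 9)) = 24.0416
d((-3, -6), (11, -24)) = 22.8035
d((-3, -6), (3, -1)) = 7.8102
d((-3, -6), (10, 17)) = 26.4197
d((-3, -6), (-1, 7)) = 13.1529
d((-3, -6), (-9, 15)) = 21.8403
d((-3, -6), (-1, 9)) = 15.1327
d((11, -24), (3, -1)) = 24.3516
d((11, -24), (10, 17)) = 41.0122
d((11, -24), (-1, 7)) = 33.2415
d((11, -24), (-9, 15)) = 43.8292
d((11, -24), (-1, 9)) = 35.1141
d((3, -1), (10, 17)) = 19.3132
d((3, -1), (-1, 7)) = 8.9443
d((3, -1), (-9, 15)) = 20.0
d((3, -1), (-1, 9)) = 10.7703
d((10, 17), (-1, 7)) = 14.8661
d((10, 17), (-9, 15)) = 19.105
d((10, 17), (-1, 9)) = 13.6015
d((-1, 7), (-9, 15)) = 11.3137
d((-1, 7), (-1, 9)) = 2.0 <-- minimum
d((-9, 15), (-1, 9)) = 10.0

Closest pair: (-1, 7) and (-1, 9) with distance 2.0

The closest pair is (-1, 7) and (-1, 9) with Euclidean distance 2.0. For 10 points, brute-force pairwise comparison is shown above. For large n, the divide-and-conquer algorithm (sort by x, recurse on halves, check the dividing strip) achieves O(n log n).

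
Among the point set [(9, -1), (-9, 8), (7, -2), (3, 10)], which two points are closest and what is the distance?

Computing all pairwise distances among 4 points:

d((9, -1), (-9, 8)) = 20.1246
d((9, -1), (7, -2)) = 2.2361 <-- minimum
d((9, -1), (3, 10)) = 12.53
d((-9, 8), (7, -2)) = 18.868
d((-9, 8), (3, 10)) = 12.1655
d((7, -2), (3, 10)) = 12.6491

Closest pair: (9, -1) and (7, -2) with distance 2.2361

The closest pair is (9, -1) and (7, -2) with Euclidean distance 2.2361. For 4 points, brute-force pairwise comparison is shown above. For large n, the divide-and-conquer algorithm (sort by x, recurse on halves, check the dividing strip) achieves O(n log n).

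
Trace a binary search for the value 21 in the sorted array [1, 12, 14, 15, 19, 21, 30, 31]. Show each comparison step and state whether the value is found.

Binary search for 21 in [1, 12, 14, 15, 19, 21, 30, 31]:

lo=0, hi=7, mid=3, arr[mid]=15 -> 15 < 21, search right half
lo=4, hi=7, mid=5, arr[mid]=21 -> Found target at index 5!

Binary search finds 21 at index 5 after 2 comparisons. The search repeatedly halves the search space by comparing with the middle element.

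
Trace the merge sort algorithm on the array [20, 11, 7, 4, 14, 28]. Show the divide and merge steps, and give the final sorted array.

Merge sort trace:

Split: [20, 11, 7, 4, 14, 28] -> [20, 11, 7] and [4, 14, 28]
  Split: [20, 11, 7] -> [20] and [11, 7]
    Split: [11, 7] -> [11] and [7]
    Merge: [11] + [7] -> [7, 11]
  Merge: [20] + [7, 11] -> [7, 11, 20]
  Split: [4, 14, 28] -> [4] and [14, 28]
    Split: [14, 28] -> [14] and [28]
    Merge: [14] + [28] -> [14, 28]
  Merge: [4] + [14, 28] -> [4, 14, 28]
Merge: [7, 11, 20] + [4, 14, 28] -> [4, 7, 11, 14, 20, 28]

Final sorted array: [4, 7, 11, 14, 20, 28]

The merge sort proceeds by recursively splitting the array and merging sorted halves.
After all merges, the sorted array is [4, 7, 11, 14, 20, 28].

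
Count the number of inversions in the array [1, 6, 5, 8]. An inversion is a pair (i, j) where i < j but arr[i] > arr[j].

Finding inversions in [1, 6, 5, 8]:

(1, 2): arr[1]=6 > arr[2]=5

Total inversions: 1

The array has 1 inversion(s): (1,2). Each pair (i,j) satisfies i < j and arr[i] > arr[j].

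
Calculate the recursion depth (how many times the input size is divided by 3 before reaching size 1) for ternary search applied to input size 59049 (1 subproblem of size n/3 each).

For divide and conquer with division factor 3:

Problem sizes at each level:
Level 0: 59049
Level 1: 19683
Level 2: 6561
Level 3: 2187
Level 4: 729
Level 5: 243
Level 6: 81
Level 7: 27
Level 8: 9
Level 9: 3
Level 10: 1

The root is level 0 and the size-1 base case is level 10 (the tree spans levels 0 through 10, i.e. 11 levels counting the root), so the depth is the number of divisions: log_3(59049) = 10

The recursion tree depth is log_3(59049) = 10. At each level, the problem size is divided by 3, so it takes 10 divisions to reduce to a base case of size 1. The algorithm makes 1 recursive call at each level.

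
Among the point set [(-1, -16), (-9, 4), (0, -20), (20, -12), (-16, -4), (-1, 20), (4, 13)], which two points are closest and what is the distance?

Computing all pairwise distances among 7 points:

d((-1, -16), (-9, 4)) = 21.5407
d((-1, -16), (0, -20)) = 4.1231 <-- minimum
d((-1, -16), (20, -12)) = 21.3776
d((-1, -16), (-16, -4)) = 19.2094
d((-1, -16), (-1, 20)) = 36.0
d((-1, -16), (4, 13)) = 29.4279
d((-9, 4), (0, -20)) = 25.632
d((-9, 4), (20, -12)) = 33.121
d((-9, 4), (-16, -4)) = 10.6301
d((-9, 4), (-1, 20)) = 17.8885
d((-9, 4), (4, 13)) = 15.8114
d((0, -20), (20, -12)) = 21.5407
d((0, -20), (-16, -4)) = 22.6274
d((0, -20), (-1, 20)) = 40.0125
d((0, -20), (4, 13)) = 33.2415
d((20, -12), (-16, -4)) = 36.8782
d((20, -12), (-1, 20)) = 38.2753
d((20, -12), (4, 13)) = 29.6816
d((-16, -4), (-1, 20)) = 28.3019
d((-16, -4), (4, 13)) = 26.2488
d((-1, 20), (4, 13)) = 8.6023

Closest pair: (-1, -16) and (0, -20) with distance 4.1231

The closest pair is (-1, -16) and (0, -20) with Euclidean distance 4.1231. For 7 points, brute-force pairwise comparison is shown above. For large n, the divide-and-conquer algorithm (sort by x, recurse on halves, check the dividing strip) achieves O(n log n).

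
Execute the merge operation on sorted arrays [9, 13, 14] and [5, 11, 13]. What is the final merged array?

Merging process:

Compare 9 vs 5: take 5 from right. Merged: [5]
Compare 9 vs 11: take 9 from left. Merged: [5, 9]
Compare 13 vs 11: take 11 from right. Merged: [5, 9, 11]
Compare 13 vs 13: take 13 from left. Merged: [5, 9, 11, 13]
Compare 14 vs 13: take 13 from right. Merged: [5, 9, 11, 13, 13]
Append remaining from left: [14]. Merged: [5, 9, 11, 13, 13, 14]

Final merged array: [5, 9, 11, 13, 13, 14]
Total comparisons: 5

The merged array is [5, 9, 11, 13, 13, 14], requiring 5 comparisons. The merge step runs in O(n) time where n is the total number of elements.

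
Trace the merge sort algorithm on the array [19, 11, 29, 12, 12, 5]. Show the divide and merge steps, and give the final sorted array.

Merge sort trace:

Split: [19, 11, 29, 12, 12, 5] -> [19, 11, 29] and [12, 12, 5]
  Split: [19, 11, 29] -> [19] and [11, 29]
    Split: [11, 29] -> [11] and [29]
    Merge: [11] + [29] -> [11, 29]
  Merge: [19] + [11, 29] -> [11, 19, 29]
  Split: [12, 12, 5] -> [12] and [12, 5]
    Split: [12, 5] -> [12] and [5]
    Merge: [12] + [5] -> [5, 12]
  Merge: [12] + [5, 12] -> [5, 12, 12]
Merge: [11, 19, 29] + [5, 12, 12] -> [5, 11, 12, 12, 19, 29]

Final sorted array: [5, 11, 12, 12, 19, 29]

The merge sort proceeds by recursively splitting the array and merging sorted halves.
After all merges, the sorted array is [5, 11, 12, 12, 19, 29].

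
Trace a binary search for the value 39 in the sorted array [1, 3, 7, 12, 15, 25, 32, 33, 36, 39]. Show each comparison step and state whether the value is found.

Binary search for 39 in [1, 3, 7, 12, 15, 25, 32, 33, 36, 39]:

lo=0, hi=9, mid=4, arr[mid]=15 -> 15 < 39, search right half
lo=5, hi=9, mid=7, arr[mid]=33 -> 33 < 39, search right half
lo=8, hi=9, mid=8, arr[mid]=36 -> 36 < 39, search right half
lo=9, hi=9, mid=9, arr[mid]=39 -> Found target at index 9!

Binary search finds 39 at index 9 after 4 comparisons. The search repeatedly halves the search space by comparing with the middle element.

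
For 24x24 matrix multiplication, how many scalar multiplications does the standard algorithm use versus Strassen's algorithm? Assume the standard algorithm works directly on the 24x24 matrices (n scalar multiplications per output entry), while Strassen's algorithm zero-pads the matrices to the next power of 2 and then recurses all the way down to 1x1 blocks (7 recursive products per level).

Matrix multiplication for 24x24 matrices:

Strassen's algorithm requires power-of-2 dimensions. Pad 24x24 to 32x32 (next power of 2).

Standard algorithm: 24^3 = 13824 multiplications
Strassen's algorithm: 7^(log2(32)) = 7^5 = 16807 multiplications
Difference: 13824 - 16807 = -2983 (Strassen uses MORE here due to padding overhead — for small or just-over-power-of-2 n, padding can outweigh the per-level savings)

Standard: 13824 multiplications (24^3). Strassen: 16807 multiplications (7^5, after padding to 32x32). Strassen reduces 8 recursive multiplications to 7 at each level.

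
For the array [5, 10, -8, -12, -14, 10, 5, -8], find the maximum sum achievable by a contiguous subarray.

Using Kadane's algorithm on [5, 10, -8, -12, -14, 10, 5, -8]:

Scanning through the array:
Position 1 (value 10): max_ending_here = 15, max_so_far = 15
Position 2 (value -8): max_ending_here = 7, max_so_far = 15
Position 3 (value -12): max_ending_here = -5, max_so_far = 15
Position 4 (value -14): max_ending_here = -14, max_so_far = 15
Position 5 (value 10): max_ending_here = 10, max_so_far = 15
Position 6 (value 5): max_ending_here = 15, max_so_far = 15
Position 7 (value -8): max_ending_here = 7, max_so_far = 15

Maximum subarray: [5, 10]
Maximum sum: 15

The maximum subarray is [5, 10] with sum 15. This subarray runs from index 0 to index 1.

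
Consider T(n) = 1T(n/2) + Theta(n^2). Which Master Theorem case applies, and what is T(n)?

Master Theorem for T(n) = 1T(n/2) + O(n^2):

a = 1, b = 2, c = 2
log_b(a) = log_2(1) = 0.0000

Case 3: c = 2 > log_2(1) = 0.0000
T(n) = O(n^2) = O(n^2)

For T(n) = 1T(n/2) + O(n^2): log_2(1) = 0.0000. This is Case 3 of the Master Theorem (c > log_b(a), work dominated by root), giving O(n^2).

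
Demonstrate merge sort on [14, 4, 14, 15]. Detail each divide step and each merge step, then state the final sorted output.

Merge sort trace:

Split: [14, 4, 14, 15] -> [14, 4] and [14, 15]
  Split: [14, 4] -> [14] and [4]
  Merge: [14] + [4] -> [4, 14]
  Split: [14, 15] -> [14] and [15]
  Merge: [14] + [15] -> [14, 15]
Merge: [4, 14] + [14, 15] -> [4, 14, 14, 15]

Final sorted array: [4, 14, 14, 15]

The merge sort proceeds by recursively splitting the array and merging sorted halves.
After all merges, the sorted array is [4, 14, 14, 15].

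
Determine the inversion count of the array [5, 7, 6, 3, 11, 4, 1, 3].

Finding inversions in [5, 7, 6, 3, 11, 4, 1, 3]:

(0, 3): arr[0]=5 > arr[3]=3
(0, 5): arr[0]=5 > arr[5]=4
(0, 6): arr[0]=5 > arr[6]=1
(0, 7): arr[0]=5 > arr[7]=3
(1, 2): arr[1]=7 > arr[2]=6
(1, 3): arr[1]=7 > arr[3]=3
(1, 5): arr[1]=7 > arr[5]=4
(1, 6): arr[1]=7 > arr[6]=1
(1, 7): arr[1]=7 > arr[7]=3
(2, 3): arr[2]=6 > arr[3]=3
(2, 5): arr[2]=6 > arr[5]=4
(2, 6): arr[2]=6 > arr[6]=1
(2, 7): arr[2]=6 > arr[7]=3
(3, 6): arr[3]=3 > arr[6]=1
(4, 5): arr[4]=11 > arr[5]=4
(4, 6): arr[4]=11 > arr[6]=1
(4, 7): arr[4]=11 > arr[7]=3
(5, 6): arr[5]=4 > arr[6]=1
(5, 7): arr[5]=4 > arr[7]=3

Total inversions: 19

The array has 19 inversion(s): (0,3), (0,5), (0,6), (0,7), (1,2), (1,3), (1,5), (1,6), (1,7), (2,3), (2,5), (2,6), (2,7), (3,6), (4,5), (4,6), (4,7), (5,6), (5,7). Each pair (i,j) satisfies i < j and arr[i] > arr[j].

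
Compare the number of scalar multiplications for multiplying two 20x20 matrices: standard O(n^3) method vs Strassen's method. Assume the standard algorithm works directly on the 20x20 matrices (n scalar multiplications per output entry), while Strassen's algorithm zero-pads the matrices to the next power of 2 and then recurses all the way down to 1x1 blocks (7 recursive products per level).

Matrix multiplication for 20x20 matrices:

Strassen's algorithm requires power-of-2 dimensions. Pad 20x20 to 32x32 (next power of 2).

Standard algorithm: 20^3 = 8000 multiplications
Strassen's algorithm: 7^(log2(32)) = 7^5 = 16807 multiplications
Difference: 8000 - 16807 = -8807 (Strassen uses MORE here due to padding overhead — for small or just-over-power-of-2 n, padding can outweigh the per-level savings)

Standard: 8000 multiplications (20^3). Strassen: 16807 multiplications (7^5, after padding to 32x32). Strassen reduces 8 recursive multiplications to 7 at each level.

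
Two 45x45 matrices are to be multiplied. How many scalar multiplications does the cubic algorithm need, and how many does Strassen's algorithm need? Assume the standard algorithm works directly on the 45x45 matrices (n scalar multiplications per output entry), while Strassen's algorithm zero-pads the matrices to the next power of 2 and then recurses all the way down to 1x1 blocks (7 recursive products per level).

Matrix multiplication for 45x45 matrices:

Strassen's algorithm requires power-of-2 dimensions. Pad 45x45 to 64x64 (next power of 2).

Standard algorithm: 45^3 = 91125 multiplications
Strassen's algorithm: 7^(log2(64)) = 7^6 = 117649 multiplications
Difference: 91125 - 117649 = -26524 (Strassen uses MORE here due to padding overhead — for small or just-over-power-of-2 n, padding can outweigh the per-level savings)

Standard: 91125 multiplications (45^3). Strassen: 117649 multiplications (7^6, after padding to 64x64). Strassen reduces 8 recursive multiplications to 7 at each level.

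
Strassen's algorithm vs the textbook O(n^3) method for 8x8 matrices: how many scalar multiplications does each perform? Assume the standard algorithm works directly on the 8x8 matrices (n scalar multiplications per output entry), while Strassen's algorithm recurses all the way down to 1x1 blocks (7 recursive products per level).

Matrix multiplication for 8x8 matrices:

Standard algorithm: 8^3 = 512 multiplications
Strassen's algorithm: 7^(log2(8)) = 7^3 = 343 multiplications
Savings: 512 - 343 = 169 multiplications

Standard: 512 multiplications (8^3). Strassen: 343 multiplications (7^3). Strassen reduces 8 recursive multiplications to 7 at each level.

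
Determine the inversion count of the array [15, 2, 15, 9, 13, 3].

Finding inversions in [15, 2, 15, 9, 13, 3]:

(0, 1): arr[0]=15 > arr[1]=2
(0, 3): arr[0]=15 > arr[3]=9
(0, 4): arr[0]=15 > arr[4]=13
(0, 5): arr[0]=15 > arr[5]=3
(2, 3): arr[2]=15 > arr[3]=9
(2, 4): arr[2]=15 > arr[4]=13
(2, 5): arr[2]=15 > arr[5]=3
(3, 5): arr[3]=9 > arr[5]=3
(4, 5): arr[4]=13 > arr[5]=3

Total inversions: 9

The array has 9 inversion(s): (0,1), (0,3), (0,4), (0,5), (2,3), (2,4), (2,5), (3,5), (4,5). Each pair (i,j) satisfies i < j and arr[i] > arr[j].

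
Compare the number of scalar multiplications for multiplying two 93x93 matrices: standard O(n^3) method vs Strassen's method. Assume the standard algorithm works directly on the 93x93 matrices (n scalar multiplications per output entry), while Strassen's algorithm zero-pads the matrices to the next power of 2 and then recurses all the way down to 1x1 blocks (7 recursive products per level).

Matrix multiplication for 93x93 matrices:

Strassen's algorithm requires power-of-2 dimensions. Pad 93x93 to 128x128 (next power of 2).

Standard algorithm: 93^3 = 804357 multiplications
Strassen's algorithm: 7^(log2(128)) = 7^7 = 823543 multiplications
Difference: 804357 - 823543 = -19186 (Strassen uses MORE here due to padding overhead — for small or just-over-power-of-2 n, padding can outweigh the per-level savings)

Standard: 804357 multiplications (93^3). Strassen: 823543 multiplications (7^7, after padding to 128x128). Strassen reduces 8 recursive multiplications to 7 at each level.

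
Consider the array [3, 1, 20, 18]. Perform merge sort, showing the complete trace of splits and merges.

Merge sort trace:

Split: [3, 1, 20, 18] -> [3, 1] and [20, 18]
  Split: [3, 1] -> [3] and [1]
  Merge: [3] + [1] -> [1, 3]
  Split: [20, 18] -> [20] and [18]
  Merge: [20] + [18] -> [18, 20]
Merge: [1, 3] + [18, 20] -> [1, 3, 18, 20]

Final sorted array: [1, 3, 18, 20]

The merge sort proceeds by recursively splitting the array and merging sorted halves.
After all merges, the sorted array is [1, 3, 18, 20].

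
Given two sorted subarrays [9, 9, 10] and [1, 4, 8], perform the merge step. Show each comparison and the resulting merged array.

Merging process:

Compare 9 vs 1: take 1 from right. Merged: [1]
Compare 9 vs 4: take 4 from right. Merged: [1, 4]
Compare 9 vs 8: take 8 from right. Merged: [1, 4, 8]
Append remaining from left: [9, 9, 10]. Merged: [1, 4, 8, 9, 9, 10]

Final merged array: [1, 4, 8, 9, 9, 10]
Total comparisons: 3

The merged array is [1, 4, 8, 9, 9, 10], requiring 3 comparisons. The merge step runs in O(n) time where n is the total number of elements.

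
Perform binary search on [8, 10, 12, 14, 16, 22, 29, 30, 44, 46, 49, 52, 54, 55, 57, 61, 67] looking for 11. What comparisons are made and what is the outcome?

Binary search for 11 in [8, 10, 12, 14, 16, 22, 29, 30, 44, 46, 49, 52, 54, 55, 57, 61, 67]:

lo=0, hi=16, mid=8, arr[mid]=44 -> 44 > 11, search left half
lo=0, hi=7, mid=3, arr[mid]=14 -> 14 > 11, search left half
lo=0, hi=2, mid=1, arr[mid]=10 -> 10 < 11, search right half
lo=2, hi=2, mid=2, arr[mid]=12 -> 12 > 11, search left half
lo=2 > hi=1, target 11 not found

Binary search determines that 11 is not in the array after 4 comparisons. The search space was exhausted without finding the target.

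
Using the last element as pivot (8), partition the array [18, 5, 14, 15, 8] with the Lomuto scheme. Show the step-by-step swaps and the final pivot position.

Lomuto partition with pivot = 8:

Initial array: [18, 5, 14, 15, 8]

arr[0]=18 > 8: no swap
arr[1]=5 <= 8: swap with position 0, array becomes [5, 18, 14, 15, 8]
arr[2]=14 > 8: no swap
arr[3]=15 > 8: no swap

Place pivot at position 1: [5, 8, 14, 15, 18]
Pivot position: 1

After partitioning with pivot 8, the array becomes [5, 8, 14, 15, 18]. The pivot is placed at index 1. All elements to the left of the pivot are <= 8, and all elements to the right are > 8.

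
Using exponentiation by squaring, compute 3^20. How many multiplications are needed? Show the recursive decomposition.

Computing 3^20 by squaring (build up from 3^1; each line after the first costs one multiplication):

3^1 = 3
3^2 = (3^1)^2 = 3^2 = 9
3^4 = (3^2)^2 = 9^2 = 81
3^5 = 3 * 3^4 = 3 * 81 = 243
3^10 = (3^5)^2 = 243^2 = 59049
3^20 = (3^10)^2 = 59049^2 = 3486784401

Result: 3486784401
Multiplications needed: 5 (5 lines after 3^1)

3^20 = 3486784401. Using exponentiation by squaring, this requires 5 multiplications. The key idea: if the exponent is even, square the half-power; if odd, multiply by the base once.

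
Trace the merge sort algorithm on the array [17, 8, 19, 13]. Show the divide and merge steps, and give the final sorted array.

Merge sort trace:

Split: [17, 8, 19, 13] -> [17, 8] and [19, 13]
  Split: [17, 8] -> [17] and [8]
  Merge: [17] + [8] -> [8, 17]
  Split: [19, 13] -> [19] and [13]
  Merge: [19] + [13] -> [13, 19]
Merge: [8, 17] + [13, 19] -> [8, 13, 17, 19]

Final sorted array: [8, 13, 17, 19]

The merge sort proceeds by recursively splitting the array and merging sorted halves.
After all merges, the sorted array is [8, 13, 17, 19].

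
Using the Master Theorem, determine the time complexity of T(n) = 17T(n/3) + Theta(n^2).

Master Theorem for T(n) = 17T(n/3) + O(n^2):

a = 17, b = 3, c = 2
log_b(a) = log_3(17) = 2.5789

Case 1: c = 2 < log_3(17) = 2.5789
T(n) = O(n^(log_3 17))

For T(n) = 17T(n/3) + O(n^2): log_3(17) = 2.5789. This is Case 1 of the Master Theorem (c < log_b(a), work dominated by leaves), giving O(n^(log_3 17)).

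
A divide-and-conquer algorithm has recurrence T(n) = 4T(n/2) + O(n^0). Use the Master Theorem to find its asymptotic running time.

Master Theorem for T(n) = 4T(n/2) + O(n^0):

a = 4, b = 2, c = 0
log_b(a) = log_2(4) = 2.0000

Case 1: c = 0 < log_2(4) = 2.0000
T(n) = O(n^(log_2 4)) = O(n^2)

For T(n) = 4T(n/2) + O(n^0): log_2(4) = 2.0000. This is Case 1 of the Master Theorem (c < log_b(a), work dominated by leaves), giving O(n^2).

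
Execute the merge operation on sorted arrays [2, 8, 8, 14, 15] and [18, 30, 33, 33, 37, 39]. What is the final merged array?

Merging process:

Compare 2 vs 18: take 2 from left. Merged: [2]
Compare 8 vs 18: take 8 from left. Merged: [2, 8]
Compare 8 vs 18: take 8 from left. Merged: [2, 8, 8]
Compare 14 vs 18: take 14 from left. Merged: [2, 8, 8, 14]
Compare 15 vs 18: take 15 from left. Merged: [2, 8, 8, 14, 15]
Append remaining from right: [18, 30, 33, 33, 37, 39]. Merged: [2, 8, 8, 14, 15, 18, 30, 33, 33, 37, 39]

Final merged array: [2, 8, 8, 14, 15, 18, 30, 33, 33, 37, 39]
Total comparisons: 5

The merged array is [2, 8, 8, 14, 15, 18, 30, 33, 33, 37, 39], requiring 5 comparisons. The merge step runs in O(n) time where n is the total number of elements.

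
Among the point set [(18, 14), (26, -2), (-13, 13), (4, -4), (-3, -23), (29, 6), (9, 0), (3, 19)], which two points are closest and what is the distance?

Computing all pairwise distances among 8 points:

d((18, 14), (26, -2)) = 17.8885
d((18, 14), (-13, 13)) = 31.0161
d((18, 14), (4, -4)) = 22.8035
d((18, 14), (-3, -23)) = 42.5441
d((18, 14), (29, 6)) = 13.6015
d((18, 14), (9, 0)) = 16.6433
d((18, 14), (3, 19)) = 15.8114
d((26, -2), (-13, 13)) = 41.7852
d((26, -2), (4, -4)) = 22.0907
d((26, -2), (-3, -23)) = 35.805
d((26, -2), (29, 6)) = 8.544
d((26, -2), (9, 0)) = 17.1172
d((26, -2), (3, 19)) = 31.1448
d((-13, 13), (4, -4)) = 24.0416
d((-13, 13), (-3, -23)) = 37.3631
d((-13, 13), (29, 6)) = 42.5793
d((-13, 13), (9, 0)) = 25.5539
d((-13, 13), (3, 19)) = 17.088
d((4, -4), (-3, -23)) = 20.2485
d((4, -4), (29, 6)) = 26.9258
d((4, -4), (9, 0)) = 6.4031 <-- minimum
d((4, -4), (3, 19)) = 23.0217
d((-3, -23), (29, 6)) = 43.1856
d((-3, -23), (9, 0)) = 25.9422
d((-3, -23), (3, 19)) = 42.4264
d((29, 6), (9, 0)) = 20.8806
d((29, 6), (3, 19)) = 29.0689
d((9, 0), (3, 19)) = 19.9249

Closest pair: (4, -4) and (9, 0) with distance 6.4031

The closest pair is (4, -4) and (9, 0) with Euclidean distance 6.4031. For 8 points, brute-force pairwise comparison is shown above. For large n, the divide-and-conquer algorithm (sort by x, recurse on halves, check the dividing strip) achieves O(n log n).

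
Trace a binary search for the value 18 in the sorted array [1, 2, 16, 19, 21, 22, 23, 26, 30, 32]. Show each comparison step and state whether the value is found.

Binary search for 18 in [1, 2, 16, 19, 21, 22, 23, 26, 30, 32]:

lo=0, hi=9, mid=4, arr[mid]=21 -> 21 > 18, search left half
lo=0, hi=3, mid=1, arr[mid]=2 -> 2 < 18, search right half
lo=2, hi=3, mid=2, arr[mid]=16 -> 16 < 18, search right half
lo=3, hi=3, mid=3, arr[mid]=19 -> 19 > 18, search left half
lo=3 > hi=2, target 18 not found

Binary search determines that 18 is not in the array after 4 comparisons. The search space was exhausted without finding the target.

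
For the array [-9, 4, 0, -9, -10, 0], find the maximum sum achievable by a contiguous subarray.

Using Kadane's algorithm on [-9, 4, 0, -9, -10, 0]:

Scanning through the array:
Position 1 (value 4): max_ending_here = 4, max_so_far = 4
Position 2 (value 0): max_ending_here = 4, max_so_far = 4
Position 3 (value -9): max_ending_here = -5, max_so_far = 4
Position 4 (value -10): max_ending_here = -10, max_so_far = 4
Position 5 (value 0): max_ending_here = 0, max_so_far = 4

Maximum subarray: [4]
Maximum sum: 4

The maximum subarray is [4] with sum 4. This subarray runs from index 1 to index 1.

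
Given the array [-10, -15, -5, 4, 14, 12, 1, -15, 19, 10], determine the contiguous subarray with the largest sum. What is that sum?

Using Kadane's algorithm on [-10, -15, -5, 4, 14, 12, 1, -15, 19, 10]:

Scanning through the array:
Position 1 (value -15): max_ending_here = -15, max_so_far = -10
Position 2 (value -5): max_ending_here = -5, max_so_far = -5
Position 3 (value 4): max_ending_here = 4, max_so_far = 4
Position 4 (value 14): max_ending_here = 18, max_so_far = 18
Position 5 (value 12): max_ending_here = 30, max_so_far = 30
Position 6 (value 1): max_ending_here = 31, max_so_far = 31
Position 7 (value -15): max_ending_here = 16, max_so_far = 31
Position 8 (value 19): max_ending_here = 35, max_so_far = 35
Position 9 (value 10): max_ending_here = 45, max_so_far = 45

Maximum subarray: [4, 14, 12, 1, -15, 19, 10]
Maximum sum: 45

The maximum subarray is [4, 14, 12, 1, -15, 19, 10] with sum 45. This subarray runs from index 3 to index 9.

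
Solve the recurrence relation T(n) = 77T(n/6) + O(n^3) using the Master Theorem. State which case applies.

Master Theorem for T(n) = 77T(n/6) + O(n^3):

a = 77, b = 6, c = 3
log_b(a) = log_6(77) = 2.4243

Case 3: c = 3 > log_6(77) = 2.4243
T(n) = O(n^3) = O(n^3)

For T(n) = 77T(n/6) + O(n^3): log_6(77) = 2.4243. This is Case 3 of the Master Theorem (c > log_b(a), work dominated by root), giving O(n^3).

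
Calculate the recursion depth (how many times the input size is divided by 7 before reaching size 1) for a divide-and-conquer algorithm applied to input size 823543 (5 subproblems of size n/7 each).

For divide and conquer with division factor 7:

Problem sizes at each level:
Level 0: 823543
Level 1: 117649
Level 2: 16807
Level 3: 2401
Level 4: 343
Level 5: 49
Level 6: 7
Level 7: 1

The root is level 0 and the size-1 base case is level 7 (the tree spans levels 0 through 7, i.e. 8 levels counting the root), so the depth is the number of divisions: log_7(823543) = 7

The recursion tree depth is log_7(823543) = 7. At each level, the problem size is divided by 7, so it takes 7 divisions to reduce to a base case of size 1. The algorithm makes 5 recursive calls at each level.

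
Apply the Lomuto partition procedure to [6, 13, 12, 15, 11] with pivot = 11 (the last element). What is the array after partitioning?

Lomuto partition with pivot = 11:

Initial array: [6, 13, 12, 15, 11]

arr[0]=6 <= 11: swap with position 0, array becomes [6, 13, 12, 15, 11]
arr[1]=13 > 11: no swap
arr[2]=12 > 11: no swap
arr[3]=15 > 11: no swap

Place pivot at position 1: [6, 11, 12, 15, 13]
Pivot position: 1

After partitioning with pivot 11, the array becomes [6, 11, 12, 15, 13]. The pivot is placed at index 1. All elements to the left of the pivot are <= 11, and all elements to the right are > 11.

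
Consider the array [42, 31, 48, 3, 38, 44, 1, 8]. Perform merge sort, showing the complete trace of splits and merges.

Merge sort trace:

Split: [42, 31, 48, 3, 38, 44, 1, 8] -> [42, 31, 48, 3] and [38, 44, 1, 8]
  Split: [42, 31, 48, 3] -> [42, 31] and [48, 3]
    Split: [42, 31] -> [42] and [31]
    Merge: [42] + [31] -> [31, 42]
    Split: [48, 3] -> [48] and [3]
    Merge: [48] + [3] -> [3, 48]
  Merge: [31, 42] + [3, 48] -> [3, 31, 42, 48]
  Split: [38, 44, 1, 8] -> [38, 44] and [1, 8]
    Split: [38, 44] -> [38] and [44]
    Merge: [38] + [44] -> [38, 44]
    Split: [1, 8] -> [1] and [8]
    Merge: [1] + [8] -> [1, 8]
  Merge: [38, 44] + [1, 8] -> [1, 8, 38, 44]
Merge: [3, 31, 42, 48] + [1, 8, 38, 44] -> [1, 3, 8, 31, 38, 42, 44, 48]

Final sorted array: [1, 3, 8, 31, 38, 42, 44, 48]

The merge sort proceeds by recursively splitting the array and merging sorted halves.
After all merges, the sorted array is [1, 3, 8, 31, 38, 42, 44, 48].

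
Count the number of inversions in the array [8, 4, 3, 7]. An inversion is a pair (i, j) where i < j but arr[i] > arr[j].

Finding inversions in [8, 4, 3, 7]:

(0, 1): arr[0]=8 > arr[1]=4
(0, 2): arr[0]=8 > arr[2]=3
(0, 3): arr[0]=8 > arr[3]=7
(1, 2): arr[1]=4 > arr[2]=3

Total inversions: 4

The array has 4 inversion(s): (0,1), (0,2), (0,3), (1,2). Each pair (i,j) satisfies i < j and arr[i] > arr[j].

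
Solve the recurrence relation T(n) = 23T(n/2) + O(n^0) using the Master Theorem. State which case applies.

Master Theorem for T(n) = 23T(n/2) + O(n^0):

a = 23, b = 2, c = 0
log_b(a) = log_2(23) = 4.5236

Case 1: c = 0 < log_2(23) = 4.5236
T(n) = O(n^(log_2 23))

For T(n) = 23T(n/2) + O(n^0): log_2(23) = 4.5236. This is Case 1 of the Master Theorem (c < log_b(a), work dominated by leaves), giving O(n^(log_2 23)).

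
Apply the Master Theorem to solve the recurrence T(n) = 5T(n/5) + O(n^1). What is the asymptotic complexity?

Master Theorem for T(n) = 5T(n/5) + O(n^1):

a = 5, b = 5, c = 1
log_b(a) = log_5(5) = 1.0000

Case 2: c = 1 = log_5(5) = 1.0000
T(n) = O(n^1 log n) = O(n log n)

For T(n) = 5T(n/5) + O(n^1): log_5(5) = 1.0000. This is Case 2 of the Master Theorem (c = log_b(a), equal work at all levels), giving O(n log n).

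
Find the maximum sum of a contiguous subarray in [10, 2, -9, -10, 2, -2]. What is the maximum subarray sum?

Using Kadane's algorithm on [10, 2, -9, -10, 2, -2]:

Scanning through the array:
Position 1 (value 2): max_ending_here = 12, max_so_far = 12
Position 2 (value -9): max_ending_here = 3, max_so_far = 12
Position 3 (value -10): max_ending_here = -7, max_so_far = 12
Position 4 (value 2): max_ending_here = 2, max_so_far = 12
Position 5 (value -2): max_ending_here = 0, max_so_far = 12

Maximum subarray: [10, 2]
Maximum sum: 12

The maximum subarray is [10, 2] with sum 12. This subarray runs from index 0 to index 1.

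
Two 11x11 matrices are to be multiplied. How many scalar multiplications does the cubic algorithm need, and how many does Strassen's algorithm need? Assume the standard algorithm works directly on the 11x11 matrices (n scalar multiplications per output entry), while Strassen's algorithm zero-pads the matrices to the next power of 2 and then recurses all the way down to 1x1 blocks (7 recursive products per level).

Matrix multiplication for 11x11 matrices:

Strassen's algorithm requires power-of-2 dimensions. Pad 11x11 to 16x16 (next power of 2).

Standard algorithm: 11^3 = 1331 multiplications
Strassen's algorithm: 7^(log2(16)) = 7^4 = 2401 multiplications
Difference: 1331 - 2401 = -1070 (Strassen uses MORE here due to padding overhead — for small or just-over-power-of-2 n, padding can outweigh the per-level savings)

Standard: 1331 multiplications (11^3). Strassen: 2401 multiplications (7^4, after padding to 16x16). Strassen reduces 8 recursive multiplications to 7 at each level.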